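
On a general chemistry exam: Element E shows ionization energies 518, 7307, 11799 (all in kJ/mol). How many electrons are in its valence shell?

Look for the largest jump between consecutive ionization energies: IE2/IE1 ≈ 14.1, far larger than any earlier ratio.
That jump marks the point where a core electron is being removed. So the atom has 1 valence electron.

1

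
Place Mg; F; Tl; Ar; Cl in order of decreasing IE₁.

F, Ar, Cl, Mg, Tl

F is in period 2, group 17; Mg is in period 3, group 2; Cl is in period 3, group 17; Ar is in period 3, group 18; Tl is in period 6, group 13.
Removing the outermost electron gets harder across a period and easier down a group.
Neither a single period nor a single group — weigh both effects.
Mg > Tl: period and group pull opposite ways; the down-group shift dominates (738 vs 589 kJ/mol).
Cl > Mg: both are in period 3; the period trend gives Cl the larger value.
Ar > Cl: Ar lies to the right of Cl in period 3, so the across-period effect alone puts Ar higher.
F > Ar: the two effects oppose for this pair; the down-group effect wins (1681 vs 1521 kJ/mol).
For reference (kJ/mol): F 1681, Mg 738, Cl 1251, Ar 1521, Tl 589.
So from highest to lowest: F > Ar > Cl > Mg > Tl.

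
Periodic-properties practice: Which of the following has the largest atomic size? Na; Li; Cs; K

Across a period the added protons contract the valence shell; down a group each new principal shell makes the atom larger.
All are in group 1, so atomic radius increases down the group.
The largest atomic size among these belongs to Cs.

Cs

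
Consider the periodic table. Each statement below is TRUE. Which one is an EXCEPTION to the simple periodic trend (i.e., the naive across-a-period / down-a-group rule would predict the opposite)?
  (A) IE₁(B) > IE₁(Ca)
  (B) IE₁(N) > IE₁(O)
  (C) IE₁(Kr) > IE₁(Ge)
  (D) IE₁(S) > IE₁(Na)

(B)

The general trend: first ionisation energy increases across a period and decreases down a group.
(A) B (period 2, group 13) vs Ca (period 4, group 2): the stated order agrees with the simple trend.
(B) N (period 2, group 15) vs O (period 2, group 16): the stated order contradicts the simple trend.
(C) Kr (period 4, group 18) vs Ge (period 4, group 14): the stated order agrees with the simple trend.
(D) S (period 3, group 16) vs Na (period 3, group 1): the stated order agrees with the simple trend.
The exception is (B): pairing an electron in O's 2p⁴ costs repulsion energy, so O ionizes more easily than half-filled N (2p³).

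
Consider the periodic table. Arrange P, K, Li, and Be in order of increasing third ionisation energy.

P, K, Li, Be

The third ionization energy removes an electron from the +2 ion. For each element: P²⁺ still has 3 valence electrons; K²⁺ is already 1 electron into the core; Li²⁺ is already 1 electron into the core; Be²⁺ is the bare [He] core.
Pulling an electron out of a noble-gas core costs far more than removing a remaining valence electron, so K, Li and Be sit at the high end of IE_3.
Approximate IE_3 values (kJ/mol): P 2914, K 4420, Li 11815, Be 14849.
Putting it together, IE_3: P < K < Li < Be.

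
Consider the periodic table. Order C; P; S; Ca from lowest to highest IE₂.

Ca < P < S < C

The second ionization energy removes an electron from the +1 ion. For each element: C⁺ still has 3 valence electrons; P⁺ still has 4 valence electrons; S⁺ still has 5 valence electrons; Ca⁺ still has 1 valence electron.
All are still removing valence electrons, so compare the +1 ions as you would atoms: IE_2 generally rises across a period (higher Z_eff) and falls down a group (larger shell), subject to the usual subshell exceptions.
Valence configurations: C⁺ [He]2s²2p¹, P⁺ [Ne]3s²3p², S⁺ [Ne]3s²3p³, Ca⁺ [Ar]4s¹.
Tabulated IE_2 (kJ/mol): C 2353, P 1907, S 2252, Ca 1145.
Hence IE_2: Ca < P < S < C.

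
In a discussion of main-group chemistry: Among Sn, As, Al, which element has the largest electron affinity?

Adding an electron releases more energy for atoms nearer the top right (short of the noble gases).
These span different periods and groups, so the two trends combine.
As > Al: the two effects oppose for this pair; the across-period effect wins (78 vs 42 kJ/mol).
Sn > As: this pair runs against the simple trend — see the exception note.
Note the exception: Sn has a higher electron affinity than As, contrary to the simple trend — adding an electron to As's half-filled np³ subshell costs electron-pairing energy.
Tabulated electron affinity (kJ/mol): Al 42, As 78, Sn 107.
The largest electron affinity among these belongs to Sn.

Sn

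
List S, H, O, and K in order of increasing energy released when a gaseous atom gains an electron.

K, H, O, S

H is in period 1, group 1; O is in period 2, group 16; S is in period 3, group 16; K is in period 4, group 1.
Atoms with high Z_eff and room in the valence shell (especially the halogens) have the most exothermic electron affinities.
These span different periods and groups, so the two trends combine.
H > K: they share group 1; the group trend gives H the larger value.
O > H: the two effects oppose for this pair; the across-period effect wins (141 vs 73 kJ/mol).
S > O: this pair runs against the simple trend — see the exception note.
Note the exception: S has a higher electron affinity than O, contrary to the simple trend — the compact 2p subshell of O repels the added electron more than S's larger 3p does.
Tabulated electron affinity (kJ/mol): H 73, O 141, S 200, K 48.
So from lowest to highest: K < H < O < S.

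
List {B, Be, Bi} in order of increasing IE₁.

First ionization energy rises across a period (greater Z_eff holds electrons more tightly) and falls down a group (valence electrons are farther from the nucleus).
Neither a single period nor a single group — weigh both effects.
B > Bi: the two effects oppose for this pair; the down-group effect wins (801 vs 703 kJ/mol).
Be > B: this pair runs against the simple trend — see the exception note.
Note the exception: Be has a higher first ionization energy than B, contrary to the simple trend — removing B's lone 2p electron is easier than breaking Be's filled 2s².
Tabulated first ionization energy (kJ/mol): Be 900, B 801, Bi 703.
So from lowest to highest: Bi < B < Be.

Bi, B, Be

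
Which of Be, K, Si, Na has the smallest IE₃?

Si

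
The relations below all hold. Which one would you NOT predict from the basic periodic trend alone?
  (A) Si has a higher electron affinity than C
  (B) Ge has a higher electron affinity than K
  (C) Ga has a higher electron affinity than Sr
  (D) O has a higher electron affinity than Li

(A)

The general trend: electron affinity increases across a period and decreases down a group.
(A) Si (period 3, group 14) vs C (period 2, group 14): the stated order contradicts the simple trend.
(B) Ge (period 4, group 14) vs K (period 4, group 1): the stated order agrees with the simple trend.
(C) Ga (period 4, group 13) vs Sr (period 5, group 2): the stated order agrees with the simple trend.
(D) O (period 2, group 16) vs Li (period 2, group 1): the stated order agrees with the simple trend.
The exception is (A): Si's larger, more diffuse 3p orbitals accept an added electron slightly more readily than C's compact 2p.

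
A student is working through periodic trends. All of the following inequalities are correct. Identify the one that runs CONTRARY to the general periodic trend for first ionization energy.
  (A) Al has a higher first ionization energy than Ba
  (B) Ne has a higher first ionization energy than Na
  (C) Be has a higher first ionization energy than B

The general trend: first ionization energy increases across a period and decreases down a group.
(A) Al (period 3, group 13) vs Ba (period 6, group 2): the stated order agrees with the simple trend.
(B) Ne (period 2, group 18) vs Na (period 3, group 1): the stated order agrees with the simple trend.
(C) Be (period 2, group 2) vs B (period 2, group 13): the stated order contradicts the simple trend.
The exception is (C): removing B's lone 2p electron is easier than breaking Be's filled 2s².

(C)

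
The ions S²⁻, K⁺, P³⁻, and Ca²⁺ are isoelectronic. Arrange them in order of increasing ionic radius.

Ca²⁺, K⁺, S²⁻, P³⁻

All of these have 18 electrons, so size is governed by nuclear charge alone: the more protons, the stronger the pull on the same electron cloud, and the smaller the ion.
Nuclear charges: Ca²⁺ (Z=20), K⁺ (Z=19), S²⁻ (Z=16), P³⁻ (Z=15).
Smallest to largest: Ca²⁺ < K⁺ < S²⁻ < P³⁻.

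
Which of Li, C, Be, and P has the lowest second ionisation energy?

Be

After 1 electron has been removed, what remains? Li⁺ is the bare [He] core; C⁺ still has 3 valence electrons; Be⁺ still has 1 valence electron; P⁺ still has 4 valence electrons.
Breaking into a closed-shell core is much more expensive than removing a leftover valence electron — Li has the largest IE_2 here.
Valence configurations: C⁺ [He]2s²2p¹, Be⁺ [He]2s¹, P⁺ [Ne]3s²3p².
The numbers (kJ/mol): Li 7298, C 2353, Be 1757, P 1907.
Putting it together, IE_2: Be < P < C < Li.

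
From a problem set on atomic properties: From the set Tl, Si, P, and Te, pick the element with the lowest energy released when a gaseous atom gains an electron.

Tl

Si is in period 3, group 14; P is in period 3, group 15; Te is in period 5, group 16; Tl is in period 6, group 13.
EA tends to increase across a period and decrease down a group, though the pattern is less regular than for IE or radius.
These span different periods and groups, so the two trends combine.
P > Tl: both effects reinforce here, so P is clearly the higher of the two.
Si > P: this pair runs against the simple trend — see the exception note.
Te > Si: the two effects oppose for this pair; the across-period effect wins (190 vs 134 kJ/mol).
Note the exception: Si has a higher electron affinity than P, contrary to the simple trend — adding an electron to P's half-filled 3p³ is unfavourable, so Si (3p²) has the more exothermic EA.
For reference (kJ/mol): Si 134, P 72, Te 190, Tl 19.
The lowest energy released when a gaseous atom gains an electron among these belongs to Tl.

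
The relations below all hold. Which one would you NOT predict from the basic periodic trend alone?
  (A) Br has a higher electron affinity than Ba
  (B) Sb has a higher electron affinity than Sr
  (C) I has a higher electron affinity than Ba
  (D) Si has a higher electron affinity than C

The general trend: electron affinity increases across a period and decreases down a group.
(A) Br (period 4, group 17) vs Ba (period 6, group 2): the stated order agrees with the simple trend.
(B) Sb (period 5, group 15) vs Sr (period 5, group 2): the stated order agrees with the simple trend.
(C) I (period 5, group 17) vs Ba (period 6, group 2): the stated order agrees with the simple trend.
(D) Si (period 3, group 14) vs C (period 2, group 14): the stated order contradicts the simple trend.
The exception is (D): Si's larger, more diffuse 3p orbitals accept an added electron slightly more readily than C's compact 2p.

(D)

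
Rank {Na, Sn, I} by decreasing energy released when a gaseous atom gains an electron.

I, Sn, Na

Na is in period 3, group 1; Sn is in period 5, group 14; I is in period 5, group 17.
Adding an electron releases more energy for atoms nearer the top right (short of the noble gases).
Here both period and group differ, so the two effects have to be weighed against each other.
Sn > Na: the two effects oppose for this pair; the across-period effect wins (107 vs 53 kJ/mol).
I > Sn: I lies to the right of Sn in period 5, so the across-period effect alone puts I higher.
For reference (kJ/mol): Na 53, Sn 107, I 295.
So from highest to lowest: I > Sn > Na.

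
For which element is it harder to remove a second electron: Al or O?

O

IE_2 is the cost of taking one more electron from the +1 cation: Al⁺ still has 2 valence electrons; O⁺ still has 5 valence electrons.
All are still removing valence electrons, so compare the +1 ions as you would atoms: IE_2 generally rises across a period (higher Z_eff) and falls down a group (larger shell), subject to the usual subshell exceptions.
Valence configurations: Al⁺ [Ne]3s², O⁺ [He]2s²2p³.
The numbers (kJ/mol): Al 1817, O 3388.
So the second ionization energies run Al < O.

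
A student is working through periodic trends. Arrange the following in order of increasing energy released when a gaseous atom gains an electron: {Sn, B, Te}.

B < Sn < Te

B is in period 2, group 13; Sn is in period 5, group 14; Te is in period 5, group 16.
Adding an electron releases more energy for atoms nearer the top right (short of the noble gases).
These span different periods and groups, so the two trends combine.
Sn > B: the two effects oppose for this pair; the across-period effect wins (107 vs 27 kJ/mol).
Te > Sn: Te lies to the right of Sn in period 5, so the across-period effect alone puts Te higher.
Approximate values (kJ/mol): B 27, Sn 107, Te 190.
So from lowest to highest: B < Sn < Te.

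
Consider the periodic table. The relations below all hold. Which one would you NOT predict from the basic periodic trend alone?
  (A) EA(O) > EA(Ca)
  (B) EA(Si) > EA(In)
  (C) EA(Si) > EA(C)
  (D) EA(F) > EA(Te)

(C)

The general trend: electron affinity increases across a period and decreases down a group.
(A) O (period 2, group 16) vs Ca (period 4, group 2): the stated order agrees with the simple trend.
(B) Si (period 3, group 14) vs In (period 5, group 13): the stated order agrees with the simple trend.
(C) Si (period 3, group 14) vs C (period 2, group 14): the stated order contradicts the simple trend.
(D) F (period 2, group 17) vs Te (period 5, group 16): the stated order agrees with the simple trend.
The exception is (C): Si's larger, more diffuse 3p orbitals accept an added electron slightly more readily than C's compact 2p.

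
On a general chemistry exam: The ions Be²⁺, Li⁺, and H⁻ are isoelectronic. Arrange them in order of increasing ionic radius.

Be²⁺, Li⁺, H⁻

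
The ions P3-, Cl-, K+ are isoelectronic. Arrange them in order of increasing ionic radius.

All of these have 18 electrons, so size is governed by nuclear charge alone: the more protons, the stronger the pull on the same electron cloud, and the smaller the ion.
Nuclear charges: K+ (Z=19), Cl- (Z=17), P3- (Z=15).
Smallest to largest: K+ < Cl- < P3-.

K+, Cl-, P3-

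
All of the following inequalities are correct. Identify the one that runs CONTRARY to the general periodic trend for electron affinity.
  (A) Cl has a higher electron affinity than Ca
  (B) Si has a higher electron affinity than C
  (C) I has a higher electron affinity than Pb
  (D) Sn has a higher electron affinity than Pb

The general trend: electron affinity increases across a period and decreases down a group.
(A) Cl (period 3, group 17) vs Ca (period 4, group 2): the stated order agrees with the simple trend.
(B) Si (period 3, group 14) vs C (period 2, group 14): the stated order contradicts the simple trend.
(C) I (period 5, group 17) vs Pb (period 6, group 14): the stated order agrees with the simple trend.
(D) Sn (period 5, group 14) vs Pb (period 6, group 14): the stated order agrees with the simple trend.
The exception is (B): Si's larger, more diffuse 3p orbitals accept an added electron slightly more readily than C's compact 2p.

(B)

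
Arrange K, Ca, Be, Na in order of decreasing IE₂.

Na, K, Be, Ca

The second ionization energy removes an electron from the +1 ion. For each element: K⁺ is the bare [Ar] core; Ca⁺ still has 1 valence electron; Be⁺ still has 1 valence electron; Na⁺ is the bare [Ne] core.
Pulling an electron out of a noble-gas core costs far more than removing a remaining valence electron, so K and Na sit at the high end of IE_2.
Valence configurations: Ca⁺ [Ar]4s¹, Be⁺ [He]2s¹.
Tabulated IE_2 (kJ/mol): K 3052, Ca 1145, Be 1757, Na 4562.
Overall IE_2 order: Ca < Be < K < Na.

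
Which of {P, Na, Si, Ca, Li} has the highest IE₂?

The second ionization energy removes an electron from the +1 ion. For each element: P⁺ still has 4 valence electrons; Na⁺ is the bare [Ne] core; Si⁺ still has 3 valence electrons; Ca⁺ still has 1 valence electron; Li⁺ is the bare [He] core.
Pulling an electron out of a noble-gas core costs far more than removing a remaining valence electron, so Na and Li sit at the high end of IE_2.
Valence configurations: P⁺ [Ne]3s²3p², Si⁺ [Ne]3s²3p¹, Ca⁺ [Ar]4s¹.
Tabulated IE_2 (kJ/mol): P 1907, Na 4562, Si 1577, Ca 1145, Li 7298.
So the second ionization energies run Ca < Si < P < Na < Li.

Li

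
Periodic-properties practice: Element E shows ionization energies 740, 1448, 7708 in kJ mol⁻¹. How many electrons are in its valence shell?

2

Look for the largest jump between consecutive ionization energies: IE3/IE2 ≈ 5.3, far larger than any earlier ratio.
That jump marks the point where a core electron is being removed. So the atom has 2 valence electrons.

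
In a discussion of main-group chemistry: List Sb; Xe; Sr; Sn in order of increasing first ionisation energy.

Sr < Sn < Sb < Xe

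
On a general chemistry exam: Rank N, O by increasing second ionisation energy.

N < O

After 1 electron has been removed, what remains? N⁺ still has 4 valence electrons; O⁺ still has 5 valence electrons.
All are still removing valence electrons, so compare the +1 ions as you would atoms: IE_2 generally rises across a period (higher Z_eff) and falls down a group (larger shell), subject to the usual subshell exceptions.
Valence configurations: N⁺ [He]2s²2p², O⁺ [He]2s²2p³.
Tabulated IE_2 (kJ/mol): N 2856, O 3388.
So the second ionization energies run N < O.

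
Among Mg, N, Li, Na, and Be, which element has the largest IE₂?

Consider each +1 ion: Mg⁺ still has 1 valence electron; N⁺ still has 4 valence electrons; Li⁺ is the bare [He] core; Na⁺ is the bare [Ne] core; Be⁺ still has 1 valence electron.
Breaking into a closed-shell core is much more expensive than removing a leftover valence electron — Na and Li have the largest IE_2 here.
Valence configurations: Mg⁺ [Ne]3s¹, N⁺ [He]2s²2p², Be⁺ [He]2s¹.
The numbers (kJ/mol): Mg 1451, N 2856, Li 7298, Na 4562, Be 1757.
Hence IE_2: Mg < Be < N < Na < Li.

Li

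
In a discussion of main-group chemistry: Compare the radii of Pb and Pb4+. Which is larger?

Forming Pb4+ removes 4 electrons from Pb. Fewer electrons for the same nuclear charge means less shielding and a higher Z_eff on the remaining electrons.
A cation is smaller than its parent atom: Pb4+ < Pb.

Pb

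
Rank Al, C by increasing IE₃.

IE_3 is the cost of taking one more electron from the +2 cation: Al²⁺ still has 1 valence electron; C²⁺ still has 2 valence electrons.
All are still removing valence electrons, so compare the +2 ions as you would atoms: IE_3 generally rises across a period (higher Z_eff) and falls down a group (larger shell), subject to the usual subshell exceptions.
Valence configurations: Al²⁺ [Ne]3s¹, C²⁺ [He]2s².
Approximate IE_3 values (kJ/mol): Al 2745, C 4620.
Overall IE_3 order: Al < C.

Al < C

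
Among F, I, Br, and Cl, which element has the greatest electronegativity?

F

Atoms toward the upper right of the periodic table pull bonding electrons most strongly.
All are in group 17, so electronegativity increases up the group.
The greatest electronegativity among these belongs to F.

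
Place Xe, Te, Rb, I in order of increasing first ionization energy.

Rb < Te < I < Xe

Rb is in period 5, group 1; Te is in period 5, group 16; I is in period 5, group 17; Xe is in period 5, group 18.
IE₁ increases left→right with effective nuclear charge and decreases top→bottom as the valence shell moves farther out.
All lie in period 5, so first ionization energy increases left to right.
So from lowest to highest: Rb < Te < I < Xe.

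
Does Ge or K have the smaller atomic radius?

Ge

K is in period 4, group 1; Ge is in period 4, group 14.
Radius decreases left→right (rising Z_eff, same n) and increases top→bottom (higher n).
All lie in period 4, so atomic radius increases right to left.
So Ge has the smaller atomic radius (Ge < K).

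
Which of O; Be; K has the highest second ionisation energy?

After 1 electron has been removed, what remains? O⁺ still has 5 valence electrons; Be⁺ still has 1 valence electron; K⁺ is the bare [Ar] core.
Usually core removal costs more than valence removal, but here the competition is close: a tightly held n=2 valence electron can cost more to remove than an n=3 core electron, so the actual values have to decide it.
Valence configurations: O⁺ [He]2s²2p³, Be⁺ [He]2s¹.
The numbers (kJ/mol): O 3388, Be 1757, K 3052.
Putting it together, IE_2: Be < K < O.

O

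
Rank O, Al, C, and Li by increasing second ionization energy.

Al < C < O < Li

After 1 electron has been removed, what remains? O⁺ still has 5 valence electrons; Al⁺ still has 2 valence electrons; C⁺ still has 3 valence electrons; Li⁺ is the bare [He] core.
Pulling an electron out of a noble-gas core costs far more than removing a remaining valence electron, so Li sits at the high end of IE_2.
Valence configurations: O⁺ [He]2s²2p³, Al⁺ [Ne]3s², C⁺ [He]2s²2p¹.
The numbers (kJ/mol): O 3388, Al 1817, C 2353, Li 7298.
Hence IE_2: Al < C < O < Li.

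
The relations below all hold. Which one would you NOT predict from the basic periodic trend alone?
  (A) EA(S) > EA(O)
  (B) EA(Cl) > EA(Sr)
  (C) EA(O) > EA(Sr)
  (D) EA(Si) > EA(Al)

The general trend: electron affinity increases across a period and decreases down a group.
(A) S (period 3, group 16) vs O (period 2, group 16): the stated order contradicts the simple trend.
(B) Cl (period 3, group 17) vs Sr (period 5, group 2): the stated order agrees with the simple trend.
(C) O (period 2, group 16) vs Sr (period 5, group 2): the stated order agrees with the simple trend.
(D) Si (period 3, group 14) vs Al (period 3, group 13): the stated order agrees with the simple trend.
The exception is (A): the compact 2p subshell of O repels the added electron more than S's larger 3p does.

(A)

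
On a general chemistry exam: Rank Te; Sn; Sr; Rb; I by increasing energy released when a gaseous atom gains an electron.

Sr < Rb < Sn < Te < I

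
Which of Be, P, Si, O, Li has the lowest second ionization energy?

Si

The second ionization energy removes an electron from the +1 ion. For each element: Be⁺ still has 1 valence electron; P⁺ still has 4 valence electrons; Si⁺ still has 3 valence electrons; O⁺ still has 5 valence electrons; Li⁺ is the bare [He] core.
Pulling an electron out of a noble-gas core costs far more than removing a remaining valence electron, so Li sits at the high end of IE_2.
Valence configurations: Be⁺ [He]2s¹, P⁺ [Ne]3s²3p², Si⁺ [Ne]3s²3p¹, O⁺ [He]2s²2p³.
Approximate IE_2 values (kJ/mol): Be 1757, P 1907, Si 1577, O 3388, Li 7298.
Overall IE_2 order: Si < Be < P < O < Li.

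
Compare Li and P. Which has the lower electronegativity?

Li

Li is in period 2, group 1; P is in period 3, group 15.
EN rises left→right (higher Z_eff, smaller atoms) and falls top→bottom (larger, more shielded atoms).
Here both period and group differ, so the two effects have to be weighed against each other.
P > Li: the two effects oppose for this pair; the across-period effect wins (2.19 vs 0.98).
Tabulated electronegativity (Pauling): Li 0.98, P 2.19.
So Li has the lower electronegativity (Li < P).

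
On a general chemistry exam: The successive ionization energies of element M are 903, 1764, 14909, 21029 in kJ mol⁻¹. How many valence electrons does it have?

Look for the largest jump between consecutive ionization energies: IE3/IE2 ≈ 8.5, far larger than any earlier ratio.
That jump marks the point where a core electron is being removed. So the atom has 2 valence electrons.

2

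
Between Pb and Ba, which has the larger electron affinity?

Pb

Adding an electron releases more energy for atoms nearer the top right (short of the noble gases).
All lie in period 6, so electron affinity increases left to right.
So Pb has the larger electron affinity (Pb > Ba).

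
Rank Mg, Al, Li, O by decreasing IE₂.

Li, O, Al, Mg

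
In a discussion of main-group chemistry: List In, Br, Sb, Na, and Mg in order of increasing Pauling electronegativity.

Na is in period 3, group 1; Mg is in period 3, group 2; Br is in period 4, group 17; In is in period 5, group 13; Sb is in period 5, group 15.
Electronegativity increases across a period and decreases down a group, tracking effective nuclear charge and atomic size.
Here both period and group differ, so the two effects have to be weighed against each other.
Mg > Na: both are in period 3; the period trend gives Mg the larger value.
In > Mg: the two effects oppose for this pair; the across-period effect wins (1.78 vs 1.31).
Sb > In: both are in period 5; the period trend gives Sb the larger value.
Br > Sb: both effects reinforce here, so Br is clearly the higher of the two.
For reference (Pauling): Na 0.93, Mg 1.31, Br 2.96, In 1.78, Sb 2.05.
So from lowest to highest: Na < Mg < In < Sb < Br.

Na < Mg < In < Sb < Br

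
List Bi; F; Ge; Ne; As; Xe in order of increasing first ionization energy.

Bi < Ge < As < Xe < F < Ne

Across a period the outer electron is held more tightly (higher IE₁); down a group it sits in a higher shell, more shielded, and comes off more easily.
Neither a single period nor a single group — weigh both effects.
Ge > Bi: period and group pull opposite ways; the down-group shift dominates (762 vs 703 kJ/mol).
As > Ge: As lies to the right of Ge in period 4, so the across-period effect alone puts As higher.
Xe > As: period and group pull opposite ways; the across-period shift dominates (1170 vs 947 kJ/mol).
F > Xe: period and group pull opposite ways; the down-group shift dominates (1681 vs 1170 kJ/mol).
Ne > F: Ne lies to the right of F in period 2, so the across-period effect alone puts Ne higher.
Approximate values (kJ/mol): F 1681, Ne 2081, Ge 762, As 947, Xe 1170, Bi 703.
So from lowest to highest: Bi < Ge < As < Xe < F < Ne.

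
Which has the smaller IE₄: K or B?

Consider each +3 ion: K³⁺ is already 2 electrons into the core; B³⁺ is the bare [He] core.
All of these are removing an electron from a noble-gas core or deeper; the smaller core (lower principal quantum number) is held far more tightly, and within a period the higher nuclear charge binds the same core more tightly.
Tabulated IE_4 (kJ/mol): K 5877, B 25026.
Putting it together, IE_4: K < B.

K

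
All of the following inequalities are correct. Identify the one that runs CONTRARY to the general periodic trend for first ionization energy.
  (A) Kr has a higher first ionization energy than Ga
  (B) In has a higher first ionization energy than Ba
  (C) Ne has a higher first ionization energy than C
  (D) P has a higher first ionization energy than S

(D)

The general trend: first ionization energy increases across a period and decreases down a group.
(A) Kr (period 4, group 18) vs Ga (period 4, group 13): the stated order agrees with the simple trend.
(B) In (period 5, group 13) vs Ba (period 6, group 2): the stated order agrees with the simple trend.
(C) Ne (period 2, group 18) vs C (period 2, group 14): the stated order agrees with the simple trend.
(D) P (period 3, group 15) vs S (period 3, group 16): the stated order contradicts the simple trend.
The exception is (D): S (3p⁴) ionizes more easily than half-filled P (3p³) because the paired 3p electron in S is pushed out by e⁻–e⁻ repulsion.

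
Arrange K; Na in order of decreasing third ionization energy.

Na, K

After 2 electrons have been removed, what remains? K²⁺ is already 1 electron into the core; Na²⁺ is already 1 electron into the core.
All of these are removing an electron from a noble-gas core or deeper; the smaller core (lower principal quantum number) is held far more tightly, and within a period the higher nuclear charge binds the same core more tightly.
Approximate IE_3 values (kJ/mol): K 4420, Na 6910.
Overall IE_3 order: K < Na.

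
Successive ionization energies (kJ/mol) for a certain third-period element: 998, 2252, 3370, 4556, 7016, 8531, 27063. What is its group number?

Group 16

Look for the largest jump between consecutive ionization energies: IE7/IE6 ≈ 3.2, far larger than any earlier ratio.
That jump marks the point where a core electron is being removed. So the atom has 6 valence electrons.
A main-group element with 6 valence electrons is in group 16.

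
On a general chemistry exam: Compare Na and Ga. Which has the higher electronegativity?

Ga

Na is in period 3, group 1; Ga is in period 4, group 13.
EN rises left→right (higher Z_eff, smaller atoms) and falls top→bottom (larger, more shielded atoms).
Neither a single period nor a single group — weigh both effects.
Ga > Na: period and group pull opposite ways; the across-period shift dominates (1.81 vs 0.93).
For reference (Pauling): Na 0.93, Ga 1.81.
So Ga has the higher electronegativity (Ga > Na).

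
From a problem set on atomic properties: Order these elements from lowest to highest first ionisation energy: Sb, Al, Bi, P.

Al < Bi < Sb < P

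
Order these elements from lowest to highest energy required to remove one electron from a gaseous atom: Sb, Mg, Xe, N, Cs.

N is in period 2, group 15; Mg is in period 3, group 2; Sb is in period 5, group 15; Xe is in period 5, group 18; Cs is in period 6, group 1.
First ionization energy rises across a period (greater Z_eff holds electrons more tightly) and falls down a group (valence electrons are farther from the nucleus).
Neither a single period nor a single group — weigh both effects.
Mg > Cs: both effects reinforce here, so Mg is clearly the higher of the two.
Sb > Mg: the two effects oppose for this pair; the across-period effect wins (831 vs 738 kJ/mol).
Xe > Sb: both are in period 5; the period trend gives Xe the larger value.
N > Xe: period and group pull opposite ways; the down-group shift dominates (1402 vs 1170 kJ/mol).
Approximate values (kJ/mol): N 1402, Mg 738, Sb 831, Xe 1170, Cs 376.
So from lowest to highest: Cs < Mg < Sb < Xe < N.

Cs < Mg < Sb < Xe < N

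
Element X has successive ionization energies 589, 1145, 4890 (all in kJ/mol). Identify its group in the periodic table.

Look for the largest jump between consecutive ionization energies: IE3/IE2 ≈ 4.3, far larger than any earlier ratio.
That jump marks the point where a core electron is being removed. So the atom has 2 valence electrons.
A main-group element with 2 valence electrons is in group 2.

Group 2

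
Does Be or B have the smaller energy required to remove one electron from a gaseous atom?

B

Be is in period 2, group 2; B is in period 2, group 13.
IE₁ increases left→right with effective nuclear charge and decreases top→bottom as the valence shell moves farther out.
All lie in period 2; the across-period trend (first ionization energy increases left to right) applies, with the exception below.
Note the exception: Be has a higher first ionization energy than B, contrary to the simple trend — removing B's lone 2p electron is easier than breaking Be's filled 2s².
Approximate values (kJ/mol): Be 900, B 801.
So B has the smaller energy required to remove one electron from a gaseous atom (B < Be).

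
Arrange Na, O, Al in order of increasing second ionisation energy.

After 1 electron has been removed, what remains? Na⁺ is the bare [Ne] core; O⁺ still has 5 valence electrons; Al⁺ still has 2 valence electrons.
Core electrons are held far more tightly than valence electrons, so Na tops the IE_2 order.
Valence configurations: O⁺ [He]2s²2p³, Al⁺ [Ne]3s².
Tabulated IE_2 (kJ/mol): Na 4562, O 3388, Al 1817.
So the second ionization energies run Al < O < Na.

Al < O < Na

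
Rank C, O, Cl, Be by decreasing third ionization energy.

IE_3 is the cost of taking one more electron from the +2 cation: C²⁺ still has 2 valence electrons; O²⁺ still has 4 valence electrons; Cl²⁺ still has 5 valence electrons; Be²⁺ is the bare [He] core.
Pulling an electron out of a noble-gas core costs far more than removing a remaining valence electron, so Be sits at the high end of IE_3.
Valence configurations: C²⁺ [He]2s², O²⁺ [He]2s²2p², Cl²⁺ [Ne]3s²3p³.
Tabulated IE_3 (kJ/mol): C 4620, O 5300, Cl 3822, Be 14849.
Putting it together, IE_3: Cl < C < O < Be.

Be, O, C, Cl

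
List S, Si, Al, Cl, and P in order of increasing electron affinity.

Al is in period 3, group 13; Si is in period 3, group 14; P is in period 3, group 15; S is in period 3, group 16; Cl is in period 3, group 17.
EA tends to increase across a period and decrease down a group, though the pattern is less regular than for IE or radius.
All lie in period 3; the across-period trend (electron affinity increases left to right) applies, with the exception below.
Note the exception: Si has a higher electron affinity than P, contrary to the simple trend — adding an electron to P's half-filled 3p³ is unfavourable, so Si (3p²) has the more exothermic EA.
Approximate values (kJ/mol): Al 42, Si 134, P 72, S 200, Cl 349.
So from lowest to highest: Al < P < Si < S < Cl.

Al, P, Si, S, Cl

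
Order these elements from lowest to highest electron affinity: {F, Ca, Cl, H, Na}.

Ca, Na, H, F, Cl

H is in period 1, group 1; F is in period 2, group 17; Na is in period 3, group 1; Cl is in period 3, group 17; Ca is in period 4, group 2.
Electron affinity generally becomes more exothermic across a period toward the halogens and less exothermic down a group.
These span different periods and groups, so the two trends combine.
Na > Ca: the two effects oppose for this pair; the down-group effect wins (53 vs 2 kJ/mol).
H > Na: they share group 1; the group trend gives H the larger value.
F > H: the two effects oppose for this pair; the across-period effect wins (328 vs 73 kJ/mol).
Cl > F: this pair runs against the simple trend — see the exception note.
Note the exception: Cl has a higher electron affinity than F, contrary to the simple trend — F's small 2p subshell makes the incoming electron feel strong e⁻–e⁻ repulsion, so Cl actually releases more energy on gaining an electron.
Approximate values (kJ/mol): H 73, F 328, Na 53, Cl 349, Ca 2.
So from lowest to highest: Ca < Na < H < F < Cl.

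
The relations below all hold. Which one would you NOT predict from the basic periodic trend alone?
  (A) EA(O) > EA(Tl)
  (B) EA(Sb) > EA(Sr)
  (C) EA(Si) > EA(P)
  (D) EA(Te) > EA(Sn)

The general trend: electron affinity increases across a period and decreases down a group.
(A) O (period 2, group 16) vs Tl (period 6, group 13): the stated order agrees with the simple trend.
(B) Sb (period 5, group 15) vs Sr (period 5, group 2): the stated order agrees with the simple trend.
(C) Si (period 3, group 14) vs P (period 3, group 15): the stated order contradicts the simple trend.
(D) Te (period 5, group 16) vs Sn (period 5, group 14): the stated order agrees with the simple trend.
The exception is (C): adding an electron to P's half-filled 3p³ is unfavourable, so Si (3p²) has the more exothermic EA.

(C)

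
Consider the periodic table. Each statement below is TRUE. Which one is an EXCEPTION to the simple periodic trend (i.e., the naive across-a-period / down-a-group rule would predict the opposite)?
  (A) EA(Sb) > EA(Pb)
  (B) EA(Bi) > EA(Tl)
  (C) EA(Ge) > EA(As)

The general trend: electron affinity increases across a period and decreases down a group.
(A) Sb (period 5, group 15) vs Pb (period 6, group 14): the stated order agrees with the simple trend.
(B) Bi (period 6, group 15) vs Tl (period 6, group 13): the stated order agrees with the simple trend.
(C) Ge (period 4, group 14) vs As (period 4, group 15): the stated order contradicts the simple trend.
The exception is (C): adding an electron to As's half-filled 4p³ is unfavourable, so Ge (4p²) has the more exothermic EA.

(C)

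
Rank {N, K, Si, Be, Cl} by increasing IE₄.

Consider each +3 ion: N³⁺ still has 2 valence electrons; K³⁺ is already 2 electrons into the core; Si³⁺ still has 1 valence electron; Be³⁺ is already 1 electron into the core; Cl³⁺ still has 4 valence electrons.
Usually core removal costs more than valence removal, but here the competition is close: a tightly held n=2 valence electron can cost more to remove than an n=3 core electron, so the actual values have to decide it.
Valence configurations: N³⁺ [He]2s², Si³⁺ [Ne]3s¹, Cl³⁺ [Ne]3s²3p².
Tabulated IE_4 (kJ/mol): N 7475, K 5877, Si 4356, Be 21007, Cl 5159.
Putting it together, IE_4: Si < Cl < K < N < Be.

Si < Cl < K < N < Be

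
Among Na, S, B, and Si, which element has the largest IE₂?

Na

The second ionization energy removes an electron from the +1 ion. For each element: Na⁺ is the bare [Ne] core; S⁺ still has 5 valence electrons; B⁺ still has 2 valence electrons; Si⁺ still has 3 valence electrons.
Core electrons are held far more tightly than valence electrons, so Na tops the IE_2 order.
Valence configurations: S⁺ [Ne]3s²3p³, B⁺ [He]2s², Si⁺ [Ne]3s²3p¹.
The numbers (kJ/mol): Na 4562, S 2252, B 2427, Si 1577.
Overall IE_2 order: Si < S < B < Na.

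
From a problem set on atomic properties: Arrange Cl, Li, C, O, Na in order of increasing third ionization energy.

Cl < C < O < Na < Li

IE_3 is the cost of taking one more electron from the +2 cation: Cl²⁺ still has 5 valence electrons; Li²⁺ is already 1 electron into the core; C²⁺ still has 2 valence electrons; O²⁺ still has 4 valence electrons; Na²⁺ is already 1 electron into the core.
Core electrons are held far more tightly than valence electrons, so Na and Li top the IE_3 order.
Valence configurations: Cl²⁺ [Ne]3s²3p³, C²⁺ [He]2s², O²⁺ [He]2s²2p².
Approximate IE_3 values (kJ/mol): Cl 3822, Li 11815, C 4620, O 5300, Na 6910.
So the third ionization energies run Cl < C < O < Na < Li.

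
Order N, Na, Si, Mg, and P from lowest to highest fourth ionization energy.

Si < P < N < Na < Mg

Consider each +3 ion: N³⁺ still has 2 valence electrons; Na³⁺ is already 2 electrons into the core; Si³⁺ still has 1 valence electron; Mg³⁺ is already 1 electron into the core; P³⁺ still has 2 valence electrons.
Pulling an electron out of a noble-gas core costs far more than removing a remaining valence electron, so Na and Mg sit at the high end of IE_4.
Valence configurations: N³⁺ [He]2s², Si³⁺ [Ne]3s¹, P³⁺ [Ne]3s².
Approximate IE_4 values (kJ/mol): N 7475, Na 9543, Si 4356, Mg 10543, P 4964.
Hence IE_4: Si < P < N < Na < Mg.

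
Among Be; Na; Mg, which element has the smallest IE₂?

Mg

After 1 electron has been removed, what remains? Be⁺ still has 1 valence electron; Na⁺ is the bare [Ne] core; Mg⁺ still has 1 valence electron.
Core electrons are held far more tightly than valence electrons, so Na tops the IE_2 order.
Valence configurations: Be⁺ [He]2s¹, Mg⁺ [Ne]3s¹.
Approximate IE_2 values (kJ/mol): Be 1757, Na 4562, Mg 1451.
Overall IE_2 order: Mg < Be < Na.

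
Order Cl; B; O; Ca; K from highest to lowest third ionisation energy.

O, Ca, K, Cl, B

Consider each +2 ion: Cl²⁺ still has 5 valence electrons; B²⁺ still has 1 valence electron; O²⁺ still has 4 valence electrons; Ca²⁺ is the bare [Ar] core; K²⁺ is already 1 electron into the core.
Usually core removal costs more than valence removal, but here the competition is close: a tightly held n=2 valence electron can cost more to remove than an n=3 core electron, so the actual values have to decide it.
Valence configurations: Cl²⁺ [Ne]3s²3p³, B²⁺ [He]2s¹, O²⁺ [He]2s²2p².
The numbers (kJ/mol): Cl 3822, B 3660, O 5300, Ca 4912, K 4420.
Hence IE_3: B < Cl < K < Ca < O.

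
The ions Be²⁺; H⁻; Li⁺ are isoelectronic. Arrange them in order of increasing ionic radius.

Be²⁺ < Li⁺ < H⁻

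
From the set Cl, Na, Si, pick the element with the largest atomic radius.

Na

Na is in period 3, group 1; Si is in period 3, group 14; Cl is in period 3, group 17.
Atomic radius shrinks across a period as nuclear charge pulls the same shell inward, and grows down a group as new shells are added.
All lie in period 3, so atomic radius increases right to left.
The largest atomic radius among these belongs to Na.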